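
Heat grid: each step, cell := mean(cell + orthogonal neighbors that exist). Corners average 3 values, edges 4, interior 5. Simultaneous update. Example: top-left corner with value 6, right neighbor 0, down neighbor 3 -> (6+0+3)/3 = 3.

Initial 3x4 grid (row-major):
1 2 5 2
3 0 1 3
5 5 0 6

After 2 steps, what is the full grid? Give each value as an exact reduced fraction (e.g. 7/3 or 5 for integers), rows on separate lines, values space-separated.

After step 1:
  2 2 5/2 10/3
  9/4 11/5 9/5 3
  13/3 5/2 3 3
After step 2:
  25/12 87/40 289/120 53/18
  647/240 43/20 5/2 167/60
  109/36 361/120 103/40 3

Answer: 25/12 87/40 289/120 53/18
647/240 43/20 5/2 167/60
109/36 361/120 103/40 3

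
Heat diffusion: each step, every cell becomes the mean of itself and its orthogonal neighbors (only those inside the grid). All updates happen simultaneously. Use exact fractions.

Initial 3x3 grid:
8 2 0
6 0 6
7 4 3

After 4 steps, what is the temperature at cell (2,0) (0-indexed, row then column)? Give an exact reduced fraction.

Step 1: cell (2,0) = 17/3
Step 2: cell (2,0) = 173/36
Step 3: cell (2,0) = 10111/2160
Step 4: cell (2,0) = 563057/129600
Full grid after step 4:
  523357/129600 528349/144000 416057/129600
  1240573/288000 75171/20000 985073/288000
  563057/129600 581099/144000 462157/129600

Answer: 563057/129600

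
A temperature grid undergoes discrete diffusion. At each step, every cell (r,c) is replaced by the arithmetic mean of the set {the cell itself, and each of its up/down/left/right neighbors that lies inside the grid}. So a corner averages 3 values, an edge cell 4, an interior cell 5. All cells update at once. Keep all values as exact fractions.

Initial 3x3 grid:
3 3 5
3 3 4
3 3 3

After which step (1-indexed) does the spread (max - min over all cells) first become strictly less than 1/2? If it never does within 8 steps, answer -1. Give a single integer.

Step 1: max=4, min=3, spread=1
Step 2: max=15/4, min=3, spread=3/4
Step 3: max=2579/720, min=551/180, spread=25/48
Step 4: max=150953/43200, min=16891/5400, spread=211/576
  -> spread < 1/2 first at step 4
Step 5: max=2966297/864000, min=25409/8000, spread=1777/6912
Step 6: max=527878177/155520000, min=7809493/2430000, spread=14971/82944
Step 7: max=31413470419/9331200000, min=7557771511/2332800000, spread=126121/995328
Step 8: max=624751302131/186624000000, min=76018719407/23328000000, spread=1062499/11943936

Answer: 4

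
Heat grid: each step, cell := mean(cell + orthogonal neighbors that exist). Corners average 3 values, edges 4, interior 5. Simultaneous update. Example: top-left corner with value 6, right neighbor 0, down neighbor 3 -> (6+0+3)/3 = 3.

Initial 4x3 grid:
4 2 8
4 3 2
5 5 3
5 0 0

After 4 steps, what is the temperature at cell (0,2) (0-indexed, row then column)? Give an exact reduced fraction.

Answer: 17689/4800

Derivation:
Step 1: cell (0,2) = 4
Step 2: cell (0,2) = 49/12
Step 3: cell (0,2) = 2689/720
Step 4: cell (0,2) = 17689/4800
Full grid after step 4:
  494353/129600 3229247/864000 17689/4800
  798173/216000 1288963/360000 122633/36000
  749873/216000 288397/90000 107083/36000
  52391/16200 1262461/432000 57913/21600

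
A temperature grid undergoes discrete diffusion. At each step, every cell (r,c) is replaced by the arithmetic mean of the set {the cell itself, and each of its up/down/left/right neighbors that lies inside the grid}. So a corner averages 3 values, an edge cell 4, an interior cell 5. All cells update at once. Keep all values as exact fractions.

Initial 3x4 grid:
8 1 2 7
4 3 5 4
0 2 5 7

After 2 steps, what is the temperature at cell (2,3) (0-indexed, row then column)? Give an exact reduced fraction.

Answer: 95/18

Derivation:
Step 1: cell (2,3) = 16/3
Step 2: cell (2,3) = 95/18
Full grid after step 2:
  139/36 175/48 923/240 83/18
  157/48 331/100 421/100 1153/240
  11/4 49/16 983/240 95/18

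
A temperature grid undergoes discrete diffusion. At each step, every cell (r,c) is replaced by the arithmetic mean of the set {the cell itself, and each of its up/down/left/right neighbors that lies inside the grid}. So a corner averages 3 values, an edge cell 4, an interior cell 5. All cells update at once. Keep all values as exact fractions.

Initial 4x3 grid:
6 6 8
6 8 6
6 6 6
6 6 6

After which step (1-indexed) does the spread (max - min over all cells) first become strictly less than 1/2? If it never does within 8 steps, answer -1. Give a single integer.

Step 1: max=7, min=6, spread=1
Step 2: max=62/9, min=6, spread=8/9
Step 3: max=23909/3600, min=1213/200, spread=83/144
Step 4: max=214769/32400, min=21991/3600, spread=337/648
Step 5: max=12724021/1944000, min=1479551/240000, spread=7396579/19440000
  -> spread < 1/2 first at step 5
Step 6: max=760142039/116640000, min=40103273/6480000, spread=61253/186624
Step 7: max=45339941401/6998400000, min=2419078057/388800000, spread=14372291/55987200
Step 8: max=2711158572059/419904000000, min=145603492163/23328000000, spread=144473141/671846400

Answer: 5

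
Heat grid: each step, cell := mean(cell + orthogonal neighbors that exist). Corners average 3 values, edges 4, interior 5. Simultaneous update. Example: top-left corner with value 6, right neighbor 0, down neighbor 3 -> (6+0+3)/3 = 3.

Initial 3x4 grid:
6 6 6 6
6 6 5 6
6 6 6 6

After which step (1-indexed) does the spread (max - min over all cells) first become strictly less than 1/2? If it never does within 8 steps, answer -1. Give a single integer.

Step 1: max=6, min=23/4, spread=1/4
  -> spread < 1/2 first at step 1
Step 2: max=6, min=577/100, spread=23/100
Step 3: max=2387/400, min=27989/4800, spread=131/960
Step 4: max=42809/7200, min=252649/43200, spread=841/8640
Step 5: max=8546627/1440000, min=101137949/17280000, spread=56863/691200
Step 6: max=76770457/12960000, min=911585659/155520000, spread=386393/6220800
Step 7: max=30683641187/5184000000, min=364854276869/62208000000, spread=26795339/497664000
Step 8: max=1839153850333/311040000000, min=21911064285871/3732480000000, spread=254051069/5971968000

Answer: 1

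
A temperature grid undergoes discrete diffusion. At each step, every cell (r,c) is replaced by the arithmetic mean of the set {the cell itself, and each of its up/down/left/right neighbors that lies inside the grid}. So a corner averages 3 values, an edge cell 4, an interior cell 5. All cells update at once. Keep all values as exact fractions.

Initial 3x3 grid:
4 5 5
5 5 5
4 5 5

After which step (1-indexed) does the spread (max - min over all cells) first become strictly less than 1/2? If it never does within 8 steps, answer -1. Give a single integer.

Answer: 2

Derivation:
Step 1: max=5, min=9/2, spread=1/2
Step 2: max=5, min=167/36, spread=13/36
  -> spread < 1/2 first at step 2
Step 3: max=709/144, min=6763/1440, spread=109/480
Step 4: max=17639/3600, min=122971/25920, spread=20149/129600
Step 5: max=2523509/518400, min=24690067/5184000, spread=545023/5184000
Step 6: max=31468763/6480000, min=1487816249/311040000, spread=36295/497664
Step 7: max=7531864169/1555200000, min=89426829403/18662400000, spread=305773/5971968
Step 8: max=75217424503/15552000000, min=5375405329841/1119744000000, spread=2575951/71663616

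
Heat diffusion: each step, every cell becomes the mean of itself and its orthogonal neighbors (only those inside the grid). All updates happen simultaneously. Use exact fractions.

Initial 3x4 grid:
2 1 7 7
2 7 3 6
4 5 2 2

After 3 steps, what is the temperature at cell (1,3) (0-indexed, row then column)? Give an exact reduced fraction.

Answer: 10697/2400

Derivation:
Step 1: cell (1,3) = 9/2
Step 2: cell (1,3) = 39/8
Step 3: cell (1,3) = 10697/2400
Full grid after step 3:
  3563/1080 28891/7200 32311/7200 2189/432
  52507/14400 1403/375 8911/2000 10697/2400
  7801/2160 7129/1800 13843/3600 112/27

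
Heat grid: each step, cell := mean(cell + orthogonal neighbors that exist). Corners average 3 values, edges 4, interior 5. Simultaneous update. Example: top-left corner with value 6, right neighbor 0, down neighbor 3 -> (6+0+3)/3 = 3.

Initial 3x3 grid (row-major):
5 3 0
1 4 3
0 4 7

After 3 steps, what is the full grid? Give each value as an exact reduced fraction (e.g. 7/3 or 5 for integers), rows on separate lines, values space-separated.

Answer: 65/24 347/120 71/24
4019/1440 3601/1200 4769/1440
1217/432 9383/2880 1517/432

Derivation:
After step 1:
  3 3 2
  5/2 3 7/2
  5/3 15/4 14/3
After step 2:
  17/6 11/4 17/6
  61/24 63/20 79/24
  95/36 157/48 143/36
After step 3:
  65/24 347/120 71/24
  4019/1440 3601/1200 4769/1440
  1217/432 9383/2880 1517/432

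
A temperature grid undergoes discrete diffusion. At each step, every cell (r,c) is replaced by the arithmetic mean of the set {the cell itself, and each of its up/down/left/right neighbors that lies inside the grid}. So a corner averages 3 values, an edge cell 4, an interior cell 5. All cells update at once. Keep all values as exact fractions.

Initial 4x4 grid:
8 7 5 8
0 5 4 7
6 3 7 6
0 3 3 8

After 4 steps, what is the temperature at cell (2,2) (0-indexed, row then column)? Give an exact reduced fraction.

Answer: 925747/180000

Derivation:
Step 1: cell (2,2) = 23/5
Step 2: cell (2,2) = 109/20
Step 3: cell (2,2) = 29473/6000
Step 4: cell (2,2) = 925747/180000
Full grid after step 4:
  106529/21600 123811/24000 1247347/216000 38797/6480
  156469/36000 19613/4000 483491/90000 1284907/216000
  15581/4000 24997/6000 925747/180000 1199707/216000
  12409/3600 36341/9000 15898/3375 70301/12960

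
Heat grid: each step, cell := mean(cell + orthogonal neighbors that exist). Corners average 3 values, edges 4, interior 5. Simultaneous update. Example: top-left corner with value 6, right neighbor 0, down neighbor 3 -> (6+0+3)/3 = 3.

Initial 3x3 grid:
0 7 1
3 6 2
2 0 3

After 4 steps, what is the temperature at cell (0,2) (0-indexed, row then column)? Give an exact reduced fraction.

Step 1: cell (0,2) = 10/3
Step 2: cell (0,2) = 59/18
Step 3: cell (0,2) = 3463/1080
Step 4: cell (0,2) = 203201/64800
Full grid after step 4:
  401827/129600 1357217/432000 203201/64800
  830603/288000 10973/3750 1096/375
  173551/64800 2309309/864000 351677/129600

Answer: 203201/64800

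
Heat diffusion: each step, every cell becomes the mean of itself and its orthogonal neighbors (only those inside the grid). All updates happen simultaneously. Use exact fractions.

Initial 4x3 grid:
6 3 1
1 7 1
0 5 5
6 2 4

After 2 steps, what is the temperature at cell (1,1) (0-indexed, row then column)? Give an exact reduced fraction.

Step 1: cell (1,1) = 17/5
Step 2: cell (1,1) = 369/100
Full grid after step 2:
  133/36 253/80 113/36
  397/120 369/100 739/240
  389/120 91/25 883/240
  119/36 863/240 35/9

Answer: 369/100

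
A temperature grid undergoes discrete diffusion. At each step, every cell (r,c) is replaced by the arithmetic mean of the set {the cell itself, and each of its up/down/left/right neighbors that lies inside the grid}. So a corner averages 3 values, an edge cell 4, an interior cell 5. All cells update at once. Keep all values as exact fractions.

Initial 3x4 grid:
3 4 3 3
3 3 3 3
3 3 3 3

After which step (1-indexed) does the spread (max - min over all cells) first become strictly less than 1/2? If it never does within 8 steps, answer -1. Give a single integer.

Answer: 1

Derivation:
Step 1: max=10/3, min=3, spread=1/3
  -> spread < 1/2 first at step 1
Step 2: max=391/120, min=3, spread=31/120
Step 3: max=3451/1080, min=3, spread=211/1080
Step 4: max=340897/108000, min=5447/1800, spread=14077/108000
Step 5: max=3056407/972000, min=327683/108000, spread=5363/48600
Step 6: max=91220809/29160000, min=182869/60000, spread=93859/1166400
Step 7: max=5459074481/1749600000, min=296936467/97200000, spread=4568723/69984000
Step 8: max=326708435629/104976000000, min=8929618889/2916000000, spread=8387449/167961600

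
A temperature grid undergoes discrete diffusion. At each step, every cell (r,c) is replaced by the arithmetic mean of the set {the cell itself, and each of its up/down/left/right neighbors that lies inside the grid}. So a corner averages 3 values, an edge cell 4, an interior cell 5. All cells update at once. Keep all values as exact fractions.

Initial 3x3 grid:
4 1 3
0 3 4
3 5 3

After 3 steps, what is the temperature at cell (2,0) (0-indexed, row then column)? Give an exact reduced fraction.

Step 1: cell (2,0) = 8/3
Step 2: cell (2,0) = 26/9
Step 3: cell (2,0) = 1519/540
Full grid after step 3:
  5101/2160 37927/14400 1519/540
  18851/7200 701/250 45077/14400
  1519/540 22651/7200 2377/720

Answer: 1519/540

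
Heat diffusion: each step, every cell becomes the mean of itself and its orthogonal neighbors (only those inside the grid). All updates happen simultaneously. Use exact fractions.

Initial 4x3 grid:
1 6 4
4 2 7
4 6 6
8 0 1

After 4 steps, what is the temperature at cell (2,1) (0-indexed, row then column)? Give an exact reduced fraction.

Answer: 1513807/360000

Derivation:
Step 1: cell (2,1) = 18/5
Step 2: cell (2,1) = 457/100
Step 3: cell (2,1) = 23693/6000
Step 4: cell (2,1) = 1513807/360000
Full grid after step 4:
  508937/129600 3689063/864000 564137/129600
  890917/216000 1481557/360000 961417/216000
  287959/72000 1513807/360000 880877/216000
  176449/43200 3366653/864000 519547/129600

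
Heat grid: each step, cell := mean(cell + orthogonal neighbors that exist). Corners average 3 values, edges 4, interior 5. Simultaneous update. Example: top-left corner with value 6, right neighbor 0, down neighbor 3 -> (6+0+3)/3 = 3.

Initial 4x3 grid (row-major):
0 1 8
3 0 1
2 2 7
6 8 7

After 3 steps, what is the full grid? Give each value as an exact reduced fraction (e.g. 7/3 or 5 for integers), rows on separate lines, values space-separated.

Answer: 3959/2160 33929/14400 3067/1080
8431/3600 4009/1500 24887/7200
3079/900 12023/3000 31607/7200
9893/2160 71279/14400 728/135

Derivation:
After step 1:
  4/3 9/4 10/3
  5/4 7/5 4
  13/4 19/5 17/4
  16/3 23/4 22/3
After step 2:
  29/18 499/240 115/36
  217/120 127/50 779/240
  409/120 369/100 1163/240
  43/9 1333/240 52/9
After step 3:
  3959/2160 33929/14400 3067/1080
  8431/3600 4009/1500 24887/7200
  3079/900 12023/3000 31607/7200
  9893/2160 71279/14400 728/135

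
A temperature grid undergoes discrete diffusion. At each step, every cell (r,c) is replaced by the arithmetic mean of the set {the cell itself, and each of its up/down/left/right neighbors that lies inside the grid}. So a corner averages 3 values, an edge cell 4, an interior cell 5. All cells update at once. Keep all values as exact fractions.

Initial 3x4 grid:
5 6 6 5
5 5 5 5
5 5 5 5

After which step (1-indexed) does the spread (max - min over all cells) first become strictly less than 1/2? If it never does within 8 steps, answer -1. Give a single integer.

Answer: 2

Derivation:
Step 1: max=11/2, min=5, spread=1/2
Step 2: max=323/60, min=5, spread=23/60
  -> spread < 1/2 first at step 2
Step 3: max=9551/1800, min=911/180, spread=49/200
Step 4: max=142171/27000, min=13751/2700, spread=4661/27000
Step 5: max=4242307/810000, min=690697/135000, spread=157/1296
Step 6: max=253632413/48600000, min=13856141/2700000, spread=1351/15552
Step 7: max=7589911721/1458000000, min=624923633/121500000, spread=5813/93312
Step 8: max=113648688391/21870000000, min=37557219047/7290000000, spread=6253/139968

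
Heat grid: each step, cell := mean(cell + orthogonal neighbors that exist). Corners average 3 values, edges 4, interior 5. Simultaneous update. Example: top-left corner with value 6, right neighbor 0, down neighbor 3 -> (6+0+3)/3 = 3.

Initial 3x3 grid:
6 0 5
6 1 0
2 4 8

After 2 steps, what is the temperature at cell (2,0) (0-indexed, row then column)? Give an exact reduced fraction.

Step 1: cell (2,0) = 4
Step 2: cell (2,0) = 23/6
Full grid after step 2:
  43/12 163/60 49/18
  279/80 81/25 341/120
  23/6 279/80 15/4

Answer: 23/6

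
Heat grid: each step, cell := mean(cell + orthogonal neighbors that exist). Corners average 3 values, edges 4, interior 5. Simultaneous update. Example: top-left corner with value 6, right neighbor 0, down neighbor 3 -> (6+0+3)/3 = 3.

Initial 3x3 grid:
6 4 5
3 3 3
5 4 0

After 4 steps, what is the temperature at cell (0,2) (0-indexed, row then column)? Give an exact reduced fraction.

Step 1: cell (0,2) = 4
Step 2: cell (0,2) = 15/4
Step 3: cell (0,2) = 2623/720
Step 4: cell (0,2) = 156481/43200
Full grid after step 4:
  518293/129600 1653103/432000 156481/43200
  3302831/864000 649261/180000 2919581/864000
  156481/43200 730739/216000 414193/129600

Answer: 156481/43200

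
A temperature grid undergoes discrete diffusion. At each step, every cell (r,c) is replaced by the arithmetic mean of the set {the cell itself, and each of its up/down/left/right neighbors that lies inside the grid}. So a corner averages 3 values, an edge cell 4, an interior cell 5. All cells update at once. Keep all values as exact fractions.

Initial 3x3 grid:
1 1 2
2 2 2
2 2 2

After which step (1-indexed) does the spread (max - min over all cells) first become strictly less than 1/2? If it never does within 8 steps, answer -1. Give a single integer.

Step 1: max=2, min=4/3, spread=2/3
Step 2: max=2, min=55/36, spread=17/36
  -> spread < 1/2 first at step 2
Step 3: max=349/180, min=3473/2160, spread=143/432
Step 4: max=5137/2700, min=216451/129600, spread=1205/5184
Step 5: max=134459/72000, min=13252697/7776000, spread=10151/62208
Step 6: max=35870791/19440000, min=807450859/466560000, spread=85517/746496
Step 7: max=4263846329/2332800000, min=48914809073/27993600000, spread=720431/8957952
Step 8: max=10591838137/5832000000, min=2955617805331/1679616000000, spread=6069221/107495424

Answer: 2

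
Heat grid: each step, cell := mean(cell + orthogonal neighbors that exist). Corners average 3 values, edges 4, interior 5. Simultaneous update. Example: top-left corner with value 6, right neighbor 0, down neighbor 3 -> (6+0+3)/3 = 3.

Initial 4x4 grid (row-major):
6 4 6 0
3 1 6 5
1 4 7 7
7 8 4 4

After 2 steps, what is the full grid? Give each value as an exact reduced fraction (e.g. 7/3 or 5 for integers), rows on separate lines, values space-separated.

After step 1:
  13/3 17/4 4 11/3
  11/4 18/5 5 9/2
  15/4 21/5 28/5 23/4
  16/3 23/4 23/4 5
After step 2:
  34/9 971/240 203/48 73/18
  433/120 99/25 227/50 227/48
  481/120 229/50 263/50 417/80
  89/18 631/120 221/40 11/2

Answer: 34/9 971/240 203/48 73/18
433/120 99/25 227/50 227/48
481/120 229/50 263/50 417/80
89/18 631/120 221/40 11/2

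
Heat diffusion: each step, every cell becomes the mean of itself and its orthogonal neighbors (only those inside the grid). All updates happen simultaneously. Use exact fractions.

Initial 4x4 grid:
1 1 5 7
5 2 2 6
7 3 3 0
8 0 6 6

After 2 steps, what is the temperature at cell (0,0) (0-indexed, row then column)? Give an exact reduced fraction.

Answer: 25/9

Derivation:
Step 1: cell (0,0) = 7/3
Step 2: cell (0,0) = 25/9
Full grid after step 2:
  25/9 41/15 39/10 9/2
  433/120 76/25 33/10 171/40
  35/8 92/25 169/50 143/40
  5 4 37/10 23/6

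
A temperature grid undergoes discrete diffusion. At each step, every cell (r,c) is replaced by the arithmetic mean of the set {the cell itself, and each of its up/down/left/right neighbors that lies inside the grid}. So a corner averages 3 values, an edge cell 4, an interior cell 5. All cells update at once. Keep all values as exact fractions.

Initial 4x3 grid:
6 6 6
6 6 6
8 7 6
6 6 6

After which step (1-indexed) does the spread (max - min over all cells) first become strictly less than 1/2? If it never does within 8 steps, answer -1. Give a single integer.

Answer: 3

Derivation:
Step 1: max=27/4, min=6, spread=3/4
Step 2: max=1591/240, min=6, spread=151/240
Step 3: max=7043/1080, min=1453/240, spread=1009/2160
  -> spread < 1/2 first at step 3
Step 4: max=837581/129600, min=43967/7200, spread=1847/5184
Step 5: max=49976809/7776000, min=221089/36000, spread=444317/1555200
Step 6: max=2983668911/466560000, min=79988951/12960000, spread=4162667/18662400
Step 7: max=178384520749/27993600000, min=4816424909/777600000, spread=199728961/1119744000
Step 8: max=10671798169991/1679616000000, min=32203565059/5184000000, spread=1902744727/13436928000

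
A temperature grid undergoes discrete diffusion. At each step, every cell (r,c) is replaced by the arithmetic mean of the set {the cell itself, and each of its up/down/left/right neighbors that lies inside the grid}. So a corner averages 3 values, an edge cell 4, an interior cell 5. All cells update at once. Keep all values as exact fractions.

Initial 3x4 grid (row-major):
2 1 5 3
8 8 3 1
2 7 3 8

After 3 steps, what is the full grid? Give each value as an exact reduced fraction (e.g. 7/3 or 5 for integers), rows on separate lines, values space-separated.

Answer: 2371/540 14777/3600 2257/600 167/48
1072/225 27887/6000 2071/500 18661/4800
11149/2160 35629/7200 3701/800 151/36

Derivation:
After step 1:
  11/3 4 3 3
  5 27/5 4 15/4
  17/3 5 21/4 4
After step 2:
  38/9 241/60 7/2 13/4
  74/15 117/25 107/25 59/16
  47/9 1279/240 73/16 13/3
After step 3:
  2371/540 14777/3600 2257/600 167/48
  1072/225 27887/6000 2071/500 18661/4800
  11149/2160 35629/7200 3701/800 151/36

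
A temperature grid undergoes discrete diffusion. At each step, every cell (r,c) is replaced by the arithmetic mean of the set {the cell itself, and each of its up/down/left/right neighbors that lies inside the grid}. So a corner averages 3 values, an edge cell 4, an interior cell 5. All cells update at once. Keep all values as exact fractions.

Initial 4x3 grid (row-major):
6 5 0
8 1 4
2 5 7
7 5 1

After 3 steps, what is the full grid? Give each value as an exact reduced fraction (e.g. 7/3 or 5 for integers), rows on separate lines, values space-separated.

After step 1:
  19/3 3 3
  17/4 23/5 3
  11/2 4 17/4
  14/3 9/2 13/3
After step 2:
  163/36 127/30 3
  1241/240 377/100 297/80
  221/48 457/100 187/48
  44/9 35/8 157/36
After step 3:
  10031/2160 6989/1800 2627/720
  32531/7200 6437/1500 8627/2400
  34621/7200 4243/1000 29771/7200
  1997/432 3639/800 1819/432

Answer: 10031/2160 6989/1800 2627/720
32531/7200 6437/1500 8627/2400
34621/7200 4243/1000 29771/7200
1997/432 3639/800 1819/432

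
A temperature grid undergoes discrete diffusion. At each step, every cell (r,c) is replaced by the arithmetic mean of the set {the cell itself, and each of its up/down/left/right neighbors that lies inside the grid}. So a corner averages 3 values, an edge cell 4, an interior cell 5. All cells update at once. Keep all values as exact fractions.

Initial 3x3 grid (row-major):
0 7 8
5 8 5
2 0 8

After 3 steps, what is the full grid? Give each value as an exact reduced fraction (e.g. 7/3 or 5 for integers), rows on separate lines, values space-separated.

Answer: 109/24 3119/576 319/54
2455/576 1163/240 1103/192
1633/432 1309/288 2191/432

Derivation:
After step 1:
  4 23/4 20/3
  15/4 5 29/4
  7/3 9/2 13/3
After step 2:
  9/2 257/48 59/9
  181/48 21/4 93/16
  127/36 97/24 193/36
After step 3:
  109/24 3119/576 319/54
  2455/576 1163/240 1103/192
  1633/432 1309/288 2191/432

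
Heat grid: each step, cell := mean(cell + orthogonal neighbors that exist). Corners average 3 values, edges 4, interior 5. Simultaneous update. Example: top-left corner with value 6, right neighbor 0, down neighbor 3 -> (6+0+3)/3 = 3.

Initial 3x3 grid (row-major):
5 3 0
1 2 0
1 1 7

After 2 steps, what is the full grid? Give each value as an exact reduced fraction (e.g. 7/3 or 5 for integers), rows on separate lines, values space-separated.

After step 1:
  3 5/2 1
  9/4 7/5 9/4
  1 11/4 8/3
After step 2:
  31/12 79/40 23/12
  153/80 223/100 439/240
  2 469/240 23/9

Answer: 31/12 79/40 23/12
153/80 223/100 439/240
2 469/240 23/9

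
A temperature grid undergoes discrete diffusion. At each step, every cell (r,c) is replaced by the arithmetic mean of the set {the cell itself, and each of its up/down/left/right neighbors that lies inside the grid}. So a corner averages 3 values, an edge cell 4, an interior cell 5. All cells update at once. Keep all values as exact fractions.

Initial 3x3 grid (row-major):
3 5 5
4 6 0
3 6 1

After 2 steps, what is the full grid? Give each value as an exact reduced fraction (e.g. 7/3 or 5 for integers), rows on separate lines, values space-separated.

After step 1:
  4 19/4 10/3
  4 21/5 3
  13/3 4 7/3
After step 2:
  17/4 977/240 133/36
  62/15 399/100 193/60
  37/9 223/60 28/9

Answer: 17/4 977/240 133/36
62/15 399/100 193/60
37/9 223/60 28/9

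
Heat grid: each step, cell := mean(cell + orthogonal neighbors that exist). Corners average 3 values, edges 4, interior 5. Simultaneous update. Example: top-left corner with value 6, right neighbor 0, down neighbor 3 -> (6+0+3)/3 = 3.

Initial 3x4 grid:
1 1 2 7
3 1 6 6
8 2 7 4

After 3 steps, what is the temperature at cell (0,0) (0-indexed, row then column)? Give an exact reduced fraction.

Answer: 2663/1080

Derivation:
Step 1: cell (0,0) = 5/3
Step 2: cell (0,0) = 37/18
Step 3: cell (0,0) = 2663/1080
Full grid after step 3:
  2663/1080 4067/1440 1831/480 827/180
  2939/960 1351/400 5087/1200 14263/2880
  3973/1080 5797/1440 6683/1440 694/135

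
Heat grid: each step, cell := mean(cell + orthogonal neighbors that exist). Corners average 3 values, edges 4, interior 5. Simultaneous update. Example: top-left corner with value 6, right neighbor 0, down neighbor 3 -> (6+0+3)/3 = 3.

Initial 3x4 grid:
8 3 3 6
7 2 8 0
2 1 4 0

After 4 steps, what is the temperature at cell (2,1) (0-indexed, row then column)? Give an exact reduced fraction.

Answer: 381841/108000

Derivation:
Step 1: cell (2,1) = 9/4
Step 2: cell (2,1) = 391/120
Step 3: cell (2,1) = 11683/3600
Step 4: cell (2,1) = 381841/108000
Full grid after step 4:
  190759/43200 51649/12000 137417/36000 26129/7200
  3613073/864000 1377727/360000 644051/180000 1387489/432000
  482377/129600 381841/108000 334501/108000 196211/64800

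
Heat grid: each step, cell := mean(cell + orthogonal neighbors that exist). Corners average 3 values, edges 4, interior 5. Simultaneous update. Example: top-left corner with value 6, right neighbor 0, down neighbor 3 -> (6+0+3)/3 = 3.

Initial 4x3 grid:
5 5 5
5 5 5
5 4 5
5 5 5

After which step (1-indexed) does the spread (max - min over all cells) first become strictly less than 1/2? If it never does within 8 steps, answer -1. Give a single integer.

Step 1: max=5, min=19/4, spread=1/4
  -> spread < 1/2 first at step 1
Step 2: max=5, min=477/100, spread=23/100
Step 3: max=1987/400, min=23189/4800, spread=131/960
Step 4: max=35609/7200, min=209449/43200, spread=841/8640
Step 5: max=7106627/1440000, min=83857949/17280000, spread=56863/691200
Step 6: max=63810457/12960000, min=756065659/155520000, spread=386393/6220800
Step 7: max=25499641187/5184000000, min=302646276869/62208000000, spread=26795339/497664000
Step 8: max=1528113850333/311040000000, min=18178584285871/3732480000000, spread=254051069/5971968000

Answer: 1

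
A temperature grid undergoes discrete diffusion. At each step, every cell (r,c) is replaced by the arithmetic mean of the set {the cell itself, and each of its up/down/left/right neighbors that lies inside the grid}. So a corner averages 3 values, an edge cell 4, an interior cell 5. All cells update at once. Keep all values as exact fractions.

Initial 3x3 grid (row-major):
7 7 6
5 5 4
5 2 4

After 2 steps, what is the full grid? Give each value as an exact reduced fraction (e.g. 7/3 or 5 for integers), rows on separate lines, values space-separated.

After step 1:
  19/3 25/4 17/3
  11/2 23/5 19/4
  4 4 10/3
After step 2:
  217/36 457/80 50/9
  613/120 251/50 367/80
  9/2 239/60 145/36

Answer: 217/36 457/80 50/9
613/120 251/50 367/80
9/2 239/60 145/36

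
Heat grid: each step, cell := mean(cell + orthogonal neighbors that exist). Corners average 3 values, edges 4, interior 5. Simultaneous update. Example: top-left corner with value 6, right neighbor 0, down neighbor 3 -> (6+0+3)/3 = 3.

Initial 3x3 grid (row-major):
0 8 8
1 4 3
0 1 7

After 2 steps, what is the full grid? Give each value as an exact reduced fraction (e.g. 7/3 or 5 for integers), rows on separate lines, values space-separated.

After step 1:
  3 5 19/3
  5/4 17/5 11/2
  2/3 3 11/3
After step 2:
  37/12 133/30 101/18
  499/240 363/100 189/40
  59/36 161/60 73/18

Answer: 37/12 133/30 101/18
499/240 363/100 189/40
59/36 161/60 73/18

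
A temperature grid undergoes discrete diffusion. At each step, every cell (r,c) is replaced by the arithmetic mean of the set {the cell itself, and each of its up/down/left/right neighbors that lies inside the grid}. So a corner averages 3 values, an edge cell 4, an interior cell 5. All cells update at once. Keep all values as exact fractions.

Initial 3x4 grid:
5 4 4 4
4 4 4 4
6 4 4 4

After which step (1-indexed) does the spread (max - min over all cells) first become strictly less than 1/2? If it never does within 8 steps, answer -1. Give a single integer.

Step 1: max=19/4, min=4, spread=3/4
Step 2: max=167/36, min=4, spread=23/36
Step 3: max=1925/432, min=4, spread=197/432
  -> spread < 1/2 first at step 3
Step 4: max=114481/25920, min=1159/288, spread=10171/25920
Step 5: max=6776747/1555200, min=6079/1500, spread=2370199/7776000
Step 6: max=404008633/93312000, min=5278369/1296000, spread=4793213/18662400
Step 7: max=24082787267/5598720000, min=159216743/38880000, spread=46223051/223948800
Step 8: max=1438760148553/335923200000, min=1598324027/388800000, spread=2312327569/13436928000

Answer: 3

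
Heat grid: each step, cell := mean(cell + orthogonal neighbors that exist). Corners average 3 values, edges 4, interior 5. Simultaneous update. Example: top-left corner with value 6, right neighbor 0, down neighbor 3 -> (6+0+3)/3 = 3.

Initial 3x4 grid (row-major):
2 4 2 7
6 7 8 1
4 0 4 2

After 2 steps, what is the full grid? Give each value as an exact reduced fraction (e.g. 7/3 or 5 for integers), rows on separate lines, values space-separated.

After step 1:
  4 15/4 21/4 10/3
  19/4 5 22/5 9/2
  10/3 15/4 7/2 7/3
After step 2:
  25/6 9/2 251/60 157/36
  205/48 433/100 453/100 437/120
  71/18 187/48 839/240 31/9

Answer: 25/6 9/2 251/60 157/36
205/48 433/100 453/100 437/120
71/18 187/48 839/240 31/9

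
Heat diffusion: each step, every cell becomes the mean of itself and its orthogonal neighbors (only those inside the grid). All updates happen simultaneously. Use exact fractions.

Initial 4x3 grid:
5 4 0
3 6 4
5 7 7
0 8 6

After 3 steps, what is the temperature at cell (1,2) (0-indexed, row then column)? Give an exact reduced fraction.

Step 1: cell (1,2) = 17/4
Step 2: cell (1,2) = 1063/240
Step 3: cell (1,2) = 33799/7200
Full grid after step 3:
  2951/720 58883/14400 1061/270
  909/200 13601/3000 33799/7200
  17017/3600 4009/750 4351/800
  10871/2160 77773/14400 2141/360

Answer: 33799/7200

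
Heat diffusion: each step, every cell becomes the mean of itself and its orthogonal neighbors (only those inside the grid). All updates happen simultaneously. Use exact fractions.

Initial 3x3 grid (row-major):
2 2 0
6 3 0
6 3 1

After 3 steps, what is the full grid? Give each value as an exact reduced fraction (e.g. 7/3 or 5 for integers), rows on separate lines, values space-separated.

Answer: 1637/540 3599/1600 3403/2160
49441/14400 15767/6000 353/200
1333/360 42241/14400 4613/2160

Derivation:
After step 1:
  10/3 7/4 2/3
  17/4 14/5 1
  5 13/4 4/3
After step 2:
  28/9 171/80 41/36
  923/240 261/100 29/20
  25/6 743/240 67/36
After step 3:
  1637/540 3599/1600 3403/2160
  49441/14400 15767/6000 353/200
  1333/360 42241/14400 4613/2160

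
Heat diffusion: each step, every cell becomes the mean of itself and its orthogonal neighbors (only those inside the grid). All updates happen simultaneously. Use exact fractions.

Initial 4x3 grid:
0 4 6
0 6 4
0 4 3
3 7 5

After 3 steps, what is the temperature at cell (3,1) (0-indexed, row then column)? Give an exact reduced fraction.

Step 1: cell (3,1) = 19/4
Step 2: cell (3,1) = 205/48
Step 3: cell (3,1) = 56707/14400
Full grid after step 3:
  5561/2160 343/100 8731/2160
  18971/7200 1689/500 30121/7200
  20861/7200 22253/6000 3379/800
  367/108 56707/14400 319/72

Answer: 56707/14400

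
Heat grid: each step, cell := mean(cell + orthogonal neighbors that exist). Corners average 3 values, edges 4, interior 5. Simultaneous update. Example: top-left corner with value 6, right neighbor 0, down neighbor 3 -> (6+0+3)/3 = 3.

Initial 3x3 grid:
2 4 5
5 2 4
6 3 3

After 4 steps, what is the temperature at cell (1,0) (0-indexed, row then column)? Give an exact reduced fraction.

Step 1: cell (1,0) = 15/4
Step 2: cell (1,0) = 941/240
Step 3: cell (1,0) = 53887/14400
Step 4: cell (1,0) = 3258389/864000
Full grid after step 4:
  59899/16200 354571/96000 471217/129600
  3258389/864000 55057/15000 1582007/432000
  488567/129600 537419/144000 29437/8100

Answer: 3258389/864000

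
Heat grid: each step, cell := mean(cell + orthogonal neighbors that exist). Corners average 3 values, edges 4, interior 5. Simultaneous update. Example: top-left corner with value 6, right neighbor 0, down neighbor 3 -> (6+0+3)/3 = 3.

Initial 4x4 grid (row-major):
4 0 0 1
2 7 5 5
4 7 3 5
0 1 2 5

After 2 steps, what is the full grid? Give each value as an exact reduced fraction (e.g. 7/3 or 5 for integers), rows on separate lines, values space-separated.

Answer: 3 209/80 41/16 5/2
137/40 98/25 181/50 29/8
407/120 15/4 401/100 169/40
89/36 679/240 273/80 15/4

Derivation:
After step 1:
  2 11/4 3/2 2
  17/4 21/5 4 4
  13/4 22/5 22/5 9/2
  5/3 5/2 11/4 4
After step 2:
  3 209/80 41/16 5/2
  137/40 98/25 181/50 29/8
  407/120 15/4 401/100 169/40
  89/36 679/240 273/80 15/4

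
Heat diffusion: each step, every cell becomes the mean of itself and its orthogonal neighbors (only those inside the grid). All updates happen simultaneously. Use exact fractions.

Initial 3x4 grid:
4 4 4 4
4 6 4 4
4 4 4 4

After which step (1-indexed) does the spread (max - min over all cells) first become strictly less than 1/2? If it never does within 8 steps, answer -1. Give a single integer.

Step 1: max=9/2, min=4, spread=1/2
Step 2: max=223/50, min=4, spread=23/50
  -> spread < 1/2 first at step 2
Step 3: max=10411/2400, min=813/200, spread=131/480
Step 4: max=92951/21600, min=14791/3600, spread=841/4320
Step 5: max=37102051/8640000, min=2973373/720000, spread=56863/345600
Step 6: max=332574341/77760000, min=26909543/6480000, spread=386393/3110400
Step 7: max=132809723131/31104000000, min=10788358813/2592000000, spread=26795339/248832000
Step 8: max=7948775714129/1866240000000, min=649166149667/155520000000, spread=254051069/2985984000

Answer: 2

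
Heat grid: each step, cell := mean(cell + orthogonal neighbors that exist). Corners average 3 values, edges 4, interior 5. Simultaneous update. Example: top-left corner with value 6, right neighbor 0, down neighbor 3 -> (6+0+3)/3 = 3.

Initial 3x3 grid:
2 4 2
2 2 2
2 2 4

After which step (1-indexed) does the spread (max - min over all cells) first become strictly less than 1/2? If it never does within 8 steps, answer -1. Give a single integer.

Answer: 2

Derivation:
Step 1: max=8/3, min=2, spread=2/3
Step 2: max=307/120, min=13/6, spread=47/120
  -> spread < 1/2 first at step 2
Step 3: max=1381/540, min=91/40, spread=61/216
Step 4: max=81437/32400, min=50033/21600, spread=511/2592
Step 5: max=4847089/1944000, min=3051851/1296000, spread=4309/31104
Step 6: max=288263633/116640000, min=61538099/25920000, spread=36295/373248
Step 7: max=17205843901/6998400000, min=11152049059/4665600000, spread=305773/4478976
Step 8: max=1027905511397/419904000000, min=671853929473/279936000000, spread=2575951/53747712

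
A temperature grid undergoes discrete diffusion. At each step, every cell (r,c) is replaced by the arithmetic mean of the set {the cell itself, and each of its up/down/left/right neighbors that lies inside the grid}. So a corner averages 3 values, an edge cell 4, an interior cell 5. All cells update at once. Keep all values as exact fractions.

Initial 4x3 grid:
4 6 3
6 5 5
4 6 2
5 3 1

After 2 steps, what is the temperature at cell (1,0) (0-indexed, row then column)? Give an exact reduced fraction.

Answer: 157/30

Derivation:
Step 1: cell (1,0) = 19/4
Step 2: cell (1,0) = 157/30
Full grid after step 2:
  175/36 201/40 155/36
  157/30 113/25 1051/240
  9/2 221/50 53/16
  13/3 55/16 37/12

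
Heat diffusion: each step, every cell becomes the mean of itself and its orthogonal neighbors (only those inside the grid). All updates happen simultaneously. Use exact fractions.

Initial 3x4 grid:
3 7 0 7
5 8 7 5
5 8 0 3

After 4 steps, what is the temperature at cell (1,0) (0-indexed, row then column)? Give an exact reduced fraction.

Answer: 315221/57600

Derivation:
Step 1: cell (1,0) = 21/4
Step 2: cell (1,0) = 93/16
Step 3: cell (1,0) = 5143/960
Step 4: cell (1,0) = 315221/57600
Full grid after step 4:
  45343/8640 75149/14400 68689/14400 169/36
  315221/57600 122699/24000 176531/36000 384529/86400
  5167/960 75899/14400 201617/43200 1463/324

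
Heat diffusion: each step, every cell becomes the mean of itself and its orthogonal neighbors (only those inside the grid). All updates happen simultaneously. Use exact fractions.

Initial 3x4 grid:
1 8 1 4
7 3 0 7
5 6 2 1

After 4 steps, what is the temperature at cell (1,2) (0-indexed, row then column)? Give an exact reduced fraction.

Step 1: cell (1,2) = 13/5
Step 2: cell (1,2) = 159/50
Step 3: cell (1,2) = 19757/6000
Step 4: cell (1,2) = 625799/180000
Full grid after step 4:
  68621/16200 428809/108000 125533/36000 35959/10800
  475069/108000 703349/180000 625799/180000 346159/108000
  93503/21600 287831/72000 734573/216000 206429/64800

Answer: 625799/180000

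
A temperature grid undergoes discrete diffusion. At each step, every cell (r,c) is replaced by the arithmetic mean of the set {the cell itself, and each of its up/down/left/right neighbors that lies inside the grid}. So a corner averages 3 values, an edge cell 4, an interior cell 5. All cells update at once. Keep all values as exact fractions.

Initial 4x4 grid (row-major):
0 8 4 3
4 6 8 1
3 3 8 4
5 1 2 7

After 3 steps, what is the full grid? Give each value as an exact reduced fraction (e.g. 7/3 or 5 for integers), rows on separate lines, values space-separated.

After step 1:
  4 9/2 23/4 8/3
  13/4 29/5 27/5 4
  15/4 21/5 5 5
  3 11/4 9/2 13/3
After step 2:
  47/12 401/80 1099/240 149/36
  21/5 463/100 519/100 64/15
  71/20 43/10 241/50 55/12
  19/6 289/80 199/48 83/18
After step 3:
  3151/720 10883/2400 34057/7200 9349/2160
  4889/1200 9333/2000 28183/6000 16361/3600
  913/240 1673/400 27647/6000 16453/3600
  2479/720 609/160 30941/7200 1921/432

Answer: 3151/720 10883/2400 34057/7200 9349/2160
4889/1200 9333/2000 28183/6000 16361/3600
913/240 1673/400 27647/6000 16453/3600
2479/720 609/160 30941/7200 1921/432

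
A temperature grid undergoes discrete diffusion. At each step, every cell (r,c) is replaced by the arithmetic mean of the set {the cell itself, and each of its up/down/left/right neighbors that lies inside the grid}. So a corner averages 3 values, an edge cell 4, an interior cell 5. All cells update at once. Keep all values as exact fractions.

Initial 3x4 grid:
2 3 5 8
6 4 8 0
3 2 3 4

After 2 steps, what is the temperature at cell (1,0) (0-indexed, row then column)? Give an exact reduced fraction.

Answer: 941/240

Derivation:
Step 1: cell (1,0) = 15/4
Step 2: cell (1,0) = 941/240
Full grid after step 2:
  131/36 533/120 107/24 46/9
  941/240 377/100 477/100 47/12
  125/36 931/240 163/48 139/36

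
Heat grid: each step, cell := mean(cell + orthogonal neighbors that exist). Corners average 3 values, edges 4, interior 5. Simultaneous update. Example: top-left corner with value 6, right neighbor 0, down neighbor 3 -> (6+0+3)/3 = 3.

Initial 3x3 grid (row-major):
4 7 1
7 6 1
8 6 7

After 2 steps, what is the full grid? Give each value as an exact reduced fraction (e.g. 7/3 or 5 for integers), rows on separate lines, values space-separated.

Answer: 67/12 189/40 15/4
493/80 533/100 1009/240
20/3 1429/240 91/18

Derivation:
After step 1:
  6 9/2 3
  25/4 27/5 15/4
  7 27/4 14/3
After step 2:
  67/12 189/40 15/4
  493/80 533/100 1009/240
  20/3 1429/240 91/18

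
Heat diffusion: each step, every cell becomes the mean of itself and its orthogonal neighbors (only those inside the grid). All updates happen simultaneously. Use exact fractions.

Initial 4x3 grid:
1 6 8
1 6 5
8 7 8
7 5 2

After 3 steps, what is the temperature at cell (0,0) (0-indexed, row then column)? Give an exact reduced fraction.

Answer: 473/108

Derivation:
Step 1: cell (0,0) = 8/3
Step 2: cell (0,0) = 143/36
Step 3: cell (0,0) = 473/108
Full grid after step 3:
  473/108 24547/4800 1211/216
  35443/7200 10513/2000 42443/7200
  39073/7200 34759/6000 13691/2400
  793/135 81821/14400 2063/360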